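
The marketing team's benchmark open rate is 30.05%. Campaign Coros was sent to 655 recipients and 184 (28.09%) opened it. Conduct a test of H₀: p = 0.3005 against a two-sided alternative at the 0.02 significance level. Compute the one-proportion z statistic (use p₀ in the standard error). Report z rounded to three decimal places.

z = -1.093

p̂ = 184/655 = 0.28092.
Under H₀, SE = √(0.3005·0.6995/655) = √(0.000320916) = 0.01791.
z = (0.28092 − 0.3005)/0.01791 = -0.01958/0.01791 = -1.093.
Two-sided p-value ≈ 2·Φ(−1.093) = 0.2743. With α = 0.02, fail to reject H₀.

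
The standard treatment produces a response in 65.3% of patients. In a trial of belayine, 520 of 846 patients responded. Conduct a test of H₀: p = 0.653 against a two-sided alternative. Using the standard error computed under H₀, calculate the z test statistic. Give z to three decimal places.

p̂ = 520/846 = 0.614657.
Standard error under H₀: √(0.653×0.347/846) = 0.016366.
z = (0.614657 − 0.653)/0.016366 = -0.038343/0.016366 = -2.343.
Two-sided p-value ≈ 2·Φ(−2.343) = 0.0191.

z = -2.343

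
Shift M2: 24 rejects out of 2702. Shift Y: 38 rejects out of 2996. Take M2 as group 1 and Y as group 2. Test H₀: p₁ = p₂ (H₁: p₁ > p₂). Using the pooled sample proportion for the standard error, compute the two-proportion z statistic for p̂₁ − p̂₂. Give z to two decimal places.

p̂₁ = 24/2702 = 0.00888, p̂₂ = 38/2996 = 0.01268.
Pooled p̂ = (24+38)/(2702+2996) = 62/5698 = 0.01088.
SE = √(p̂(1−p̂)(1/n₁+1/n₂)) = √(0.01088·0.98912·0.000703875) = √(7.57553e-06) = 0.00275.
z = (0.00888 − 0.01268)/0.00275 = -0.00380/0.00275 = -1.38.

z = -1.38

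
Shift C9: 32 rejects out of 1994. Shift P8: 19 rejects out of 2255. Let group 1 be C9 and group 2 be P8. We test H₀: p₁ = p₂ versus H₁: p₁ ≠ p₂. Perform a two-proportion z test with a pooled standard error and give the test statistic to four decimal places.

p̂₁ = 32/1994 = 0.0160481, p̂₂ = 19/2255 = 0.0084257.
Pooled p̂ = (32+19)/(1994+2255) = 51/4249 = 0.0120028.
SE = √(0.0118588 × 0.000944963) = 0.0033476.
z = (0.0160481 − 0.0084257)/0.0033476 = 0.0076224/0.0033476 = 2.2770.
p-value = 2·P(Z > 2.277) ≈ 0.0228.

z = 2.2770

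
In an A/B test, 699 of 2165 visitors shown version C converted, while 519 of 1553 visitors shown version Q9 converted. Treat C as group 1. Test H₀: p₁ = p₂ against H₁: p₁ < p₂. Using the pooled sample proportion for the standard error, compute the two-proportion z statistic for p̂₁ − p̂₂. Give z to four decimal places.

p̂₁ = 699/2165 ≈ 0.322864, p̂₂ = 519/1553 ≈ 0.334192.
Pooled p̂ = (699+519)/(2165+1553) = 1218/3718 = 0.327595.
SE = √(0.220277 × 0.00110581) = 0.015607.
z = (0.322864 − 0.334192)/0.015607 = -0.011328/0.015607 = -0.7258.
p-value = P(Z < -0.726) ≈ 0.2340.

z = -0.7258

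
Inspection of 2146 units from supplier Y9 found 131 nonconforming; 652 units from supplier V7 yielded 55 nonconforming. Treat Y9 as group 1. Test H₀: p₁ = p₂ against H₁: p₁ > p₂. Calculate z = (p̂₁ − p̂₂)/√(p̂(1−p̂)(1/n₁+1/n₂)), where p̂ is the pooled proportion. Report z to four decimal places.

p̂₁ = 131/2146 ≈ 0.0610438, p̂₂ = 55/652 ≈ 0.0843558.
Pooled p̂ = (131+55)/(2146+652) = 186/2798 = 0.0664761.
SE = √(p̂(1−p̂)(1/n₁+1/n₂)) = √(0.0664761·0.9335239·0.00199973) = √(0.000124097) = 0.0111399.
z = (0.0610438 − 0.0843558)/0.0111399 = -0.0233120/0.0111399 = -2.0927.

z = -2.0927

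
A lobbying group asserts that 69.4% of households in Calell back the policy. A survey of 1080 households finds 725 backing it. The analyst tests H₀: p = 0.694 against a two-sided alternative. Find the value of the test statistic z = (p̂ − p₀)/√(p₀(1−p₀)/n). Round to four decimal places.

p̂ = 725/1080 = 0.671296.
Under H₀, SE = √(0.694·0.306/1080) = √(0.000196633) = 0.014023.
z = (0.671296 − 0.694)/0.014023 = -0.022704/0.014023 = -1.6191.
p-value = 2·P(Z > 1.619) ≈ 0.1054.

z = -1.6191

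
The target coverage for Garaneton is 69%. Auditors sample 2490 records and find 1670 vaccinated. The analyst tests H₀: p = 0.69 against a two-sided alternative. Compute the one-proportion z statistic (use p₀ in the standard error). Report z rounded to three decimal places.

p̂ = 1670/2490 = 0.67068.
SE = √(p₀(1−p₀)/n) = √(0.2139/2490) = 0.00927.
z = (0.67068 − 0.69)/0.00927 = -0.01932/0.00927 = -2.084.

z = -2.084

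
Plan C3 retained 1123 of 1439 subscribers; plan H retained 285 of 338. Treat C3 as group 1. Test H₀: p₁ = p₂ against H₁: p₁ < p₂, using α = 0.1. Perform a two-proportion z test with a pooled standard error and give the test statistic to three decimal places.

p̂₁ = 1123/1439 = 0.78040, p̂₂ = 285/338 = 0.84320.
Pooled p̂ = (1123+285)/(1439+338) = 1408/1777 = 0.79235.
SE = √(0.164533 × 0.00365351) = 0.02452.
z = (0.78040 − 0.84320)/0.02452 = -0.06280/0.02452 = -2.561.
p-value = P(Z < -2.561) ≈ 0.0052, so at α = 0.1 we reject H₀.

z = -2.561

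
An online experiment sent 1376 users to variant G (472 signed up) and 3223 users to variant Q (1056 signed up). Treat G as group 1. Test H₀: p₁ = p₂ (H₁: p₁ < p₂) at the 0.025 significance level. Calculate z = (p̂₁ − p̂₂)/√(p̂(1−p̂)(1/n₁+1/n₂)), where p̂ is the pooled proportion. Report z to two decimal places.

p̂₁ = 472/1376 = 0.3430, p̂₂ = 1056/3223 = 0.3276.
Pooled p̂ = (472+1056)/(1376+3223) = 1528/4599 = 0.3322.
SE = √(p̂(1−p̂)(1/n₁+1/n₂)) = √(0.3322·0.6678·0.00103701) = √(0.000230071) = 0.0152.
z = (0.3430 − 0.3276)/0.0152 = 0.0154/0.0152 = 1.01.
p-value = P(Z < 1.014) ≈ 0.8447. With α = 0.025, fail to reject H₀.

z = 1.01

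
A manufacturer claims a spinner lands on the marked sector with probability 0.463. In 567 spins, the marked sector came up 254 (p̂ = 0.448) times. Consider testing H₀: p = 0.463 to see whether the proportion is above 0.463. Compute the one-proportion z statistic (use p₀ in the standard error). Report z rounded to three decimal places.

z = -0.718

p̂ = 254/567 = 0.44797.
Under H₀, SE = √(0.463·0.537/567) = √(0.000438503) = 0.02094.
z = (0.44797 − 0.463)/0.02094 = -0.01503/0.02094 = -0.718.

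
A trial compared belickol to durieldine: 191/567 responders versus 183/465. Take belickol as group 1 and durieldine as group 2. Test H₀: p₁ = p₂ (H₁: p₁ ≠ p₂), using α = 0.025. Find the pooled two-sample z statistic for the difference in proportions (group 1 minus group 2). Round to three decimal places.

p̂₁ = 191/567 ≈ 0.33686, p̂₂ = 183/465 ≈ 0.39355.
Pooled p̂ = (191+183)/(567+465) = 374/1032 = 0.36240.
SE = √(0.231067 × 0.00391421) = 0.03007.
z = (0.33686 − 0.39355)/0.03007 = -0.05669/0.03007 = -1.885.
p-value = 2·P(Z > 1.885) ≈ 0.0594; since p > α = 0.025, fail to reject H₀.

z = -1.885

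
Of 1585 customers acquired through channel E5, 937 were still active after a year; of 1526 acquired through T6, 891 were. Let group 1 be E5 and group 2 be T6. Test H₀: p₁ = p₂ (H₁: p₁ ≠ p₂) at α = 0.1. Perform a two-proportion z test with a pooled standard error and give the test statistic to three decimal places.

z = 0.413

p̂₁ = 937/1585 ≈ 0.59117, p̂₂ = 891/1526 ≈ 0.58388.
Pooled p̂ = (937+891)/(1585+1526) = 1828/3111 = 0.58759.
SE = √(0.242328 × 0.00128622) = 0.01765.
z = (0.59117 − 0.58388)/0.01765 = 0.00729/0.01765 = 0.413.
p-value = 2·P(Z > 0.413) ≈ 0.6798. With α = 0.1, fail to reject H₀.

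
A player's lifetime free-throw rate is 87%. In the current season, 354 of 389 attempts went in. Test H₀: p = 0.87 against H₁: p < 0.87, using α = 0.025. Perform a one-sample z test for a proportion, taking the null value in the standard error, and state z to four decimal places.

z = 2.3474

p̂ = 354/389 = 0.910026.
SE = √(p₀(1−p₀)/n) = √(0.1131/389) = 0.017051.
z = (0.910026 − 0.87)/0.017051 = 0.040026/0.017051 = 2.3474.
p-value = P(Z < 2.347) ≈ 0.9905. With α = 0.025, fail to reject H₀.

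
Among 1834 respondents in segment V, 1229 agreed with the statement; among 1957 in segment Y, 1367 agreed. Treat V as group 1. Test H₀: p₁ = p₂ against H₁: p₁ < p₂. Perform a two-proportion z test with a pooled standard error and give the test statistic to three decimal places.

z = -1.881

p̂₁ = 1229/1834 = 0.67012, p̂₂ = 1367/1957 = 0.69852.
Pooled p̂ = (1229+1367)/(1834+1957) = 2596/3791 = 0.68478.
SE = √(p̂(1−p̂)(1/n₁+1/n₂)) = √(0.68478·0.31522·0.00105624) = √(0.000227997) = 0.01510.
z = (0.67012 − 0.69852)/0.01510 = -0.02840/0.01510 = -1.881.
p-value = P(Z < -1.881) ≈ 0.0300.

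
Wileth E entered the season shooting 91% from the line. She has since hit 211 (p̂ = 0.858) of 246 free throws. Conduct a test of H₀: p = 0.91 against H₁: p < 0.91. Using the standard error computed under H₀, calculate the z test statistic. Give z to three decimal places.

z = -2.865

p̂ = 211/246 ≈ 0.85772.
Standard error under H₀: √(0.91×0.09/246) = 0.01825.
z = (0.85772 − 0.91)/0.01825 = -0.05228/0.01825 = -2.865.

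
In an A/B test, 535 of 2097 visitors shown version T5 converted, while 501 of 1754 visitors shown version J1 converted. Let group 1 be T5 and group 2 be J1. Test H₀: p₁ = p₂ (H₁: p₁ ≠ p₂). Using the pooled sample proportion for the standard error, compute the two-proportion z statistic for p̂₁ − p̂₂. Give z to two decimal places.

z = -2.13

p̂₁ = 535/2097 ≈ 0.2551, p̂₂ = 501/1754 ≈ 0.2856.
Pooled p̂ = (535+501)/(2097+1754) = 1036/3851 = 0.2690.
SE = √(0.196649 × 0.001047) = 0.0143.
z = (0.2551 − 0.2856)/0.0143 = -0.0305/0.0143 = -2.13.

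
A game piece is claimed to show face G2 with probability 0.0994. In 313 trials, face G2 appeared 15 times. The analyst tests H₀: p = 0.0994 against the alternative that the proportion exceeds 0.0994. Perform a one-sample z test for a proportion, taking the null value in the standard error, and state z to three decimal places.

p̂ = 15/313 = 0.04792.
Standard error under H₀: √(0.0994×0.9006/313) = 0.01691.
z = (0.04792 − 0.0994)/0.01691 = -0.05148/0.01691 = -3.044.
p-value = P(Z > -3.044) ≈ 0.9988.

z = -3.044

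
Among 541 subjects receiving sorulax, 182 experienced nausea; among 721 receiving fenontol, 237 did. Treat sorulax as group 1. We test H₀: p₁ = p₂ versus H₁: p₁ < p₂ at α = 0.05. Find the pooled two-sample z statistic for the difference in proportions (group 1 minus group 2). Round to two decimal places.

z = 0.29

p̂₁ = 182/541 ≈ 0.3364, p̂₂ = 237/721 ≈ 0.3287.
Pooled p̂ = (182+237)/(541+721) = 419/1262 = 0.3320.
SE = √(p̂(1−p̂)(1/n₁+1/n₂)) = √(0.3320·0.6680·0.00323539) = √(0.000717546) = 0.0268.
z = (0.3364 − 0.3287)/0.0268 = 0.0077/0.0268 = 0.29.
p-value = P(Z < 0.288) ≈ 0.6132, so at α = 0.05 we fail to reject H₀.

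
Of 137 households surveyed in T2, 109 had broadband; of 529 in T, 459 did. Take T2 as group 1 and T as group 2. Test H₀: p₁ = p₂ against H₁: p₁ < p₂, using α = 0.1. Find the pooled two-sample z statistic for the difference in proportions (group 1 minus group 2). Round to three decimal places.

z = -2.122

p̂₁ = 109/137 ≈ 0.79562, p̂₂ = 459/529 ≈ 0.86767.
Pooled p̂ = (109+459)/(137+529) = 568/666 = 0.85285.
SE = √(0.125495 × 0.00918963) = 0.03396.
z = (0.79562 − 0.86767)/0.03396 = -0.07205/0.03396 = -2.122.
p-value = P(Z < -2.122) ≈ 0.0169. With α = 0.1, reject H₀.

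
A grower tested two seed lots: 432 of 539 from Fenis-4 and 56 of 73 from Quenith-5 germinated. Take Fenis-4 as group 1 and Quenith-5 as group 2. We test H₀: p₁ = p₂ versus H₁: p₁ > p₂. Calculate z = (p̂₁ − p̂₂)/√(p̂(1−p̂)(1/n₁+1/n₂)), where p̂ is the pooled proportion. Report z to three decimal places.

p̂₁ = 432/539 ≈ 0.80148, p̂₂ = 56/73 ≈ 0.76712.
Pooled p̂ = (432+56)/(539+73) = 488/612 = 0.79739.
SE = √(p̂(1−p̂)(1/n₁+1/n₂)) = √(0.79739·0.20261·0.0155539) = √(0.00251292) = 0.05013.
z = (0.80148 − 0.76712)/0.05013 = 0.03436/0.05013 = 0.685.
p-value = P(Z > 0.685) ≈ 0.2465.

z = 0.685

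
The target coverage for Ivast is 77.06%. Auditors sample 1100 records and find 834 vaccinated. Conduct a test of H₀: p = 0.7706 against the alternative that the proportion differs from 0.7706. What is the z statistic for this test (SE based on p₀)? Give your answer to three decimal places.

z = -0.980

p̂ = 834/1100 = 0.758182.
Standard error under H₀: √(0.7706×0.2294/1100) = 0.012677.
z = (0.758182 − 0.7706)/0.012677 = -0.012418/0.012677 = -0.980.
p-value = 2·P(Z > 0.980) ≈ 0.3273.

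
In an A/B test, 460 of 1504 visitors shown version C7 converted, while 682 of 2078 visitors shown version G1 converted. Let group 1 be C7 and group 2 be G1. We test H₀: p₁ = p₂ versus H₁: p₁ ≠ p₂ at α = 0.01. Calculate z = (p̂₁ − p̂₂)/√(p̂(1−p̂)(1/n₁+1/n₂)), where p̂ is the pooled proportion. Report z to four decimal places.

z = -1.4166

p̂₁ = 460/1504 ≈ 0.305851, p̂₂ = 682/2078 ≈ 0.328200.
Pooled p̂ = (460+682)/(1504+2078) = 1142/3582 = 0.318816.
SE = √(0.217172 × 0.00114613) = 0.015777.
z = (0.305851 − 0.328200)/0.015777 = -0.022349/0.015777 = -1.4166.
p-value = 2·P(Z > 1.417) ≈ 0.1566. With α = 0.01, fail to reject H₀.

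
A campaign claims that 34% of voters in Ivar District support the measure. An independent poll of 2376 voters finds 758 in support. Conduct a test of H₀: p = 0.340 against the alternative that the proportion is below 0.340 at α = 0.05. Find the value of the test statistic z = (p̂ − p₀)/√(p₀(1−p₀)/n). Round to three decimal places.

p̂ = 758/2376 = 0.31902.
Standard error under H₀: √(0.34×0.66/2376) = 0.00972.
z = (0.31902 − 0.34)/0.00972 = -0.02098/0.00972 = -2.158.
p-value = P(Z < -2.158) ≈ 0.0154, so at α = 0.05 we reject H₀.

z = -2.158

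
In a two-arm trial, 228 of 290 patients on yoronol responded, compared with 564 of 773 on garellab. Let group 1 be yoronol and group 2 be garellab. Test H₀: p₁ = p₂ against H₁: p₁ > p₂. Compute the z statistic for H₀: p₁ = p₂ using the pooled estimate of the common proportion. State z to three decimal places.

p̂₁ = 228/290 ≈ 0.786207, p̂₂ = 564/773 ≈ 0.729625.
Pooled p̂ = (228+564)/(290+773) = 792/1063 = 0.745061.
SE = √(0.189945 × 0.00474194) = 0.030012.
z = (0.786207 − 0.729625)/0.030012 = 0.056582/0.030012 = 1.885.
p-value = P(Z > 1.885) ≈ 0.0297.

z = 1.885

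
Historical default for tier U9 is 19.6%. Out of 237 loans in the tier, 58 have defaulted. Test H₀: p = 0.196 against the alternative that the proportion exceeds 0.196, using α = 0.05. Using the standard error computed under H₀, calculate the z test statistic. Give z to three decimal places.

p̂ = 58/237 = 0.244726.
SE = √(p₀(1−p₀)/n) = √(0.15758/237) = 0.025786.
z = (0.244726 − 0.196)/0.025786 = 0.048726/0.025786 = 1.890.
p-value = P(Z > 1.890) ≈ 0.0294. With α = 0.05, reject H₀.

z = 1.890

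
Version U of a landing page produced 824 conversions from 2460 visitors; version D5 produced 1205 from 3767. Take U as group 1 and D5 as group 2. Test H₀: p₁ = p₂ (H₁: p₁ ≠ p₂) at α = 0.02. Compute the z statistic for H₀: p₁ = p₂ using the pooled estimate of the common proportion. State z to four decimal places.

z = 1.2409

p̂₁ = 824/2460 ≈ 0.334959, p̂₂ = 1205/3767 ≈ 0.319883.
Pooled p̂ = (824+1205)/(2460+3767) = 2029/6227 = 0.325839.
SE = √(p̂(1−p̂)(1/n₁+1/n₂)) = √(0.325839·0.674161·0.000671967) = √(0.00014761) = 0.012149.
z = (0.334959 − 0.319883)/0.012149 = 0.015076/0.012149 = 1.2409.
Two-sided p-value ≈ 2·Φ(−1.241) = 0.2146; since p > α = 0.02, fail to reject H₀.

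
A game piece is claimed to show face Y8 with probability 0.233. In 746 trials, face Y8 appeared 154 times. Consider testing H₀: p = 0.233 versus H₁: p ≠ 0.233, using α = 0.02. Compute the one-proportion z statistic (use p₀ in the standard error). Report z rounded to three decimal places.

z = -1.716

p̂ = 154/746 ≈ 0.20643.
SE = √(p₀(1−p₀)/n) = √(0.17871/746) = 0.01548.
z = (0.20643 − 0.233)/0.01548 = -0.02657/0.01548 = -1.716.
Two-sided p-value ≈ 2·Φ(−1.716) = 0.0861. With α = 0.02, fail to reject H₀.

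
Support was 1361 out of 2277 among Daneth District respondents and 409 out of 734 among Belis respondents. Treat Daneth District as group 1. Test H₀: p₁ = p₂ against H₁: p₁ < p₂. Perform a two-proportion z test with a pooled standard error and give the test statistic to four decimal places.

z = 1.9383

p̂₁ = 1361/2277 = 0.597716, p̂₂ = 409/734 = 0.557221.
Pooled p̂ = (1361+409)/(2277+734) = 1770/3011 = 0.587845.
SE = √(p̂(1−p̂)(1/n₁+1/n₂)) = √(0.587845·0.412155·0.00180157) = √(0.000436491) = 0.020892.
z = (0.597716 − 0.557221)/0.020892 = 0.040495/0.020892 = 1.9383.
p-value = P(Z < 1.938) ≈ 0.9737.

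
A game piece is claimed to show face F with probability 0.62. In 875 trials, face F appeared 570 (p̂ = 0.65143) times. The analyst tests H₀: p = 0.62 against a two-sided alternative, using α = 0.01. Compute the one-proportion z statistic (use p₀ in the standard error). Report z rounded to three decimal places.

p̂ = 570/875 = 0.65143.
Standard error under H₀: √(0.62×0.38/875) = 0.01641.
z = (0.65143 − 0.62)/0.01641 = 0.03143/0.01641 = 1.915.
Two-sided p-value ≈ 2·Φ(−1.915) = 0.0555; since p > α = 0.01, fail to reject H₀.

z = 1.915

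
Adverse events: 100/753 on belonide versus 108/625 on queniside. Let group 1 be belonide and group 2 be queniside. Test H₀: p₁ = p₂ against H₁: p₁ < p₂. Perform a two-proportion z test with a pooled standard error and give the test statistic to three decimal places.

z = -2.065

p̂₁ = 100/753 = 0.13280, p̂₂ = 108/625 = 0.17280.
Pooled p̂ = (100+108)/(753+625) = 208/1378 = 0.15094.
SE = √(0.128159 × 0.00292802) = 0.01937.
z = (0.13280 − 0.17280)/0.01937 = -0.04000/0.01937 = -2.065.
p-value = P(Z < -2.065) ≈ 0.0195.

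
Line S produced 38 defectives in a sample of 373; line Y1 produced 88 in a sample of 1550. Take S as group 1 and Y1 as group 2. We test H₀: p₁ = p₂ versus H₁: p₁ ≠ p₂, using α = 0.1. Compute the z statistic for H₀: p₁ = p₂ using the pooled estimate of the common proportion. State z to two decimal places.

p̂₁ = 38/373 = 0.10188, p̂₂ = 88/1550 = 0.05677.
Pooled p̂ = (38+88)/(373+1550) = 126/1923 = 0.06552.
SE = √(p̂(1−p̂)(1/n₁+1/n₂)) = √(0.06552·0.93448·0.00332613) = √(0.000203657) = 0.01427.
z = (0.10188 − 0.05677)/0.01427 = 0.04511/0.01427 = 3.16.
p-value = 2·P(Z > 3.160) ≈ 0.0016. With α = 0.1, reject H₀.

z = 3.16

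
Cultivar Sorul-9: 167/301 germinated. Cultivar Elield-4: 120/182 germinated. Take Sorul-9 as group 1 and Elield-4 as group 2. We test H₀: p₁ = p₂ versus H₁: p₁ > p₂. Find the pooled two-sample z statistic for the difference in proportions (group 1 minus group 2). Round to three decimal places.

p̂₁ = 167/301 = 0.55482, p̂₂ = 120/182 = 0.65934.
Pooled p̂ = (167+120)/(301+182) = 287/483 = 0.59420.
SE = √(p̂(1−p̂)(1/n₁+1/n₂)) = √(0.59420·0.40580·0.00881676) = √(0.00212595) = 0.04611.
z = (0.55482 − 0.65934)/0.04611 = -0.10452/0.04611 = -2.267.
p-value = P(Z > -2.267) ≈ 0.9883.

z = -2.267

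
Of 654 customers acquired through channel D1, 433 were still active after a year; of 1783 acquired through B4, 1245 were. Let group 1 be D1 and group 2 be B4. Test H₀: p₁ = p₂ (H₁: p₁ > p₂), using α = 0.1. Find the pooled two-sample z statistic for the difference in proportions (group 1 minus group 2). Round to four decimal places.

z = -1.7091

p̂₁ = 433/654 ≈ 0.662080, p̂₂ = 1245/1783 ≈ 0.698261.
Pooled p̂ = (433+1245)/(654+1783) = 1678/2437 = 0.688551.
SE = √(0.214448 × 0.0020899) = 0.021170.
z = (0.662080 − 0.698261)/0.021170 = -0.036181/0.021170 = -1.7091.
p-value = P(Z > -1.709) ≈ 0.9563. With α = 0.1, fail to reject H₀.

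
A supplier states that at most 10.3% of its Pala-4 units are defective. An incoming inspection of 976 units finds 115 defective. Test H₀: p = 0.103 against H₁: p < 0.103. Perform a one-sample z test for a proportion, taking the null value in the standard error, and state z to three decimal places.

p̂ = 115/976 ≈ 0.11783.
SE = √(p₀(1−p₀)/n) = √(0.092391/976) = 0.00973.
z = (0.11783 − 0.103)/0.00973 = 0.01483/0.00973 = 1.524.
p-value = P(Z < 1.524) ≈ 0.9362.

z = 1.524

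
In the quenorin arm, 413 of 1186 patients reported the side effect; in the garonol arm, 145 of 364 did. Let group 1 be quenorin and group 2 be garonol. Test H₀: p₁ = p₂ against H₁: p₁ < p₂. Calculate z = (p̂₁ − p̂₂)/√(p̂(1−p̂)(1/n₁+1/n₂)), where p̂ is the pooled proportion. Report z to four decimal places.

p̂₁ = 413/1186 ≈ 0.348229, p̂₂ = 145/364 ≈ 0.398352.
Pooled p̂ = (413+145)/(1186+364) = 558/1550 = 0.360000.
SE = √(0.2304 × 0.00359042) = 0.028762.
z = (0.348229 − 0.398352)/0.028762 = -0.050123/0.028762 = -1.7427.
p-value = P(Z < -1.743) ≈ 0.0407.

z = -1.7427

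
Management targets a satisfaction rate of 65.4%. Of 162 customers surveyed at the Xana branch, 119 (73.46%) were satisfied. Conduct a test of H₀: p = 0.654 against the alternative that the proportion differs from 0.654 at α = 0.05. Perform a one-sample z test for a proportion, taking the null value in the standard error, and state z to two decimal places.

p̂ = 119/162 ≈ 0.7346.
Under H₀, SE = √(0.654·0.346/162) = √(0.00139681) = 0.0374.
z = (0.7346 − 0.654)/0.0374 = 0.0806/0.0374 = 2.16.
Two-sided p-value ≈ 2·Φ(−2.156) = 0.0311; since p < α = 0.05, reject H₀.

z = 2.16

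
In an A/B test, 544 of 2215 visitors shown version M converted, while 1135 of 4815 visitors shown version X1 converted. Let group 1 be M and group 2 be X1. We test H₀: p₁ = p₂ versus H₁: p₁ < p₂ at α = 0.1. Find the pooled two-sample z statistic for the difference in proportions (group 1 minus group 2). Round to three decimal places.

p̂₁ = 544/2215 ≈ 0.24560, p̂₂ = 1135/4815 ≈ 0.23572.
Pooled p̂ = (544+1135)/(2215+4815) = 1679/7030 = 0.23883.
SE = √(p̂(1−p̂)(1/n₁+1/n₂)) = √(0.23883·0.76117·0.000659152) = √(0.000119829) = 0.01095.
z = (0.24560 − 0.23572)/0.01095 = 0.00988/0.01095 = 0.902.
p-value = P(Z < 0.902) ≈ 0.8165; since p > α = 0.1, fail to reject H₀.

z = 0.902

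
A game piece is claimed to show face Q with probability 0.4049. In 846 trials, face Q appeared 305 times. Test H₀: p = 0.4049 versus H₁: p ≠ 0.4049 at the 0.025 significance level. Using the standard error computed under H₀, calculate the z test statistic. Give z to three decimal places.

p̂ = 305/846 = 0.360520.
SE = √(p₀(1−p₀)/n) = √(0.24096/846) = 0.016877.
z = (0.360520 − 0.4049)/0.016877 = -0.044380/0.016877 = -2.630.
p-value = 2·P(Z > 2.630) ≈ 0.0085. With α = 0.025, reject H₀.

z = -2.630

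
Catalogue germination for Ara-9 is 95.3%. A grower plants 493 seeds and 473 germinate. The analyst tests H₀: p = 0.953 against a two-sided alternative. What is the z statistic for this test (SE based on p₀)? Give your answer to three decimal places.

p̂ = 473/493 = 0.95943.
SE = √(p₀(1−p₀)/n) = √(0.044791/493) = 0.00953.
z = (0.95943 − 0.953)/0.00953 = 0.00643/0.00953 = 0.675.
Two-sided p-value ≈ 2·Φ(−0.675) = 0.4998.

z = 0.675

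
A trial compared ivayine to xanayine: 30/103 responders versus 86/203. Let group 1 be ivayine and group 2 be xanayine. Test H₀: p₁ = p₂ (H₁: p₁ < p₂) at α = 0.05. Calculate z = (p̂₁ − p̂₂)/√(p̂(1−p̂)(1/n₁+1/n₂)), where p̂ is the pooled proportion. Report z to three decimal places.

p̂₁ = 30/103 = 0.29126, p̂₂ = 86/203 = 0.42365.
Pooled p̂ = (30+86)/(103+203) = 116/306 = 0.37908.
SE = √(p̂(1−p̂)(1/n₁+1/n₂)) = √(0.37908·0.62092·0.0146348) = √(0.00344474) = 0.05869.
z = (0.29126 − 0.42365)/0.05869 = -0.13239/0.05869 = -2.256.
p-value = P(Z < -2.256) ≈ 0.0120. With α = 0.05, reject H₀.

z = -2.256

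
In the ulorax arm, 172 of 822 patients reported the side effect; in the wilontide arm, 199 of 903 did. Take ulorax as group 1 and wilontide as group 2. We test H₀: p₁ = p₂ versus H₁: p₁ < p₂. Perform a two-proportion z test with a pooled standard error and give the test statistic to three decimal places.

p̂₁ = 172/822 ≈ 0.20925, p̂₂ = 199/903 ≈ 0.22038.
Pooled p̂ = (172+199)/(822+903) = 371/1725 = 0.21507.
SE = √(0.168816 × 0.00232396) = 0.01981.
z = (0.20925 − 0.22038)/0.01981 = -0.01113/0.01981 = -0.562.
p-value = P(Z < -0.562) ≈ 0.2871.

z = -0.562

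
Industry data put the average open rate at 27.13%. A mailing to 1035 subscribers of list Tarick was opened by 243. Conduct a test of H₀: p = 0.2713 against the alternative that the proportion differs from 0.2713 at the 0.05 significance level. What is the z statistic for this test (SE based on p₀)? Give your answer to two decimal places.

p̂ = 243/1035 = 0.2348.
SE = √(p₀(1−p₀)/n) = √(0.1977/1035) = 0.0138.
z = (0.2348 − 0.2713)/0.0138 = -0.0365/0.0138 = -2.64.
p-value = 2·P(Z > 2.642) ≈ 0.0082, so at α = 0.05 we reject H₀.

z = -2.64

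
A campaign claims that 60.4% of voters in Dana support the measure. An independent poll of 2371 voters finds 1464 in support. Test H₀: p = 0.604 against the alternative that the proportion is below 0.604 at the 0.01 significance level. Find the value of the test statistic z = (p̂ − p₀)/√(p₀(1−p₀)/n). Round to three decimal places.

p̂ = 1464/2371 ≈ 0.617461.
Standard error under H₀: √(0.604×0.396/2371) = 0.010044.
z = (0.617461 − 0.604)/0.010044 = 0.013461/0.010044 = 1.340.
p-value = P(Z < 1.340) ≈ 0.9099; since p > α = 0.01, fail to reject H₀.

z = 1.340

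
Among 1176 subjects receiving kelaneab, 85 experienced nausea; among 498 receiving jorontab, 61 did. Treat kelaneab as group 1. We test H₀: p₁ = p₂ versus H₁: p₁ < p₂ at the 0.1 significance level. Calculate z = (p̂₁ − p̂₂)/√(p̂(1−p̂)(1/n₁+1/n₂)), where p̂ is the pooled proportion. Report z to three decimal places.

p̂₁ = 85/1176 ≈ 0.072279, p̂₂ = 61/498 ≈ 0.122490.
Pooled p̂ = (85+61)/(1176+498) = 146/1674 = 0.087216.
SE = √(0.0796096 × 0.00285837) = 0.015085.
z = (0.072279 − 0.122490)/0.015085 = -0.050211/0.015085 = -3.329.
p-value = P(Z < -3.329) ≈ 0.0004, so at α = 0.1 we reject H₀.

z = -3.329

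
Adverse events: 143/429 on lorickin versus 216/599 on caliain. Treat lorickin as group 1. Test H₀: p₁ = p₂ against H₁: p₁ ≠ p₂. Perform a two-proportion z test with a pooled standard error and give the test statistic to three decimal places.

z = -0.904

p̂₁ = 143/429 ≈ 0.33333, p̂₂ = 216/599 ≈ 0.36060.
Pooled p̂ = (143+216)/(429+599) = 359/1028 = 0.34922.
SE = √(0.227266 × 0.00400045) = 0.03015.
z = (0.33333 − 0.36060)/0.03015 = -0.02727/0.03015 = -0.904.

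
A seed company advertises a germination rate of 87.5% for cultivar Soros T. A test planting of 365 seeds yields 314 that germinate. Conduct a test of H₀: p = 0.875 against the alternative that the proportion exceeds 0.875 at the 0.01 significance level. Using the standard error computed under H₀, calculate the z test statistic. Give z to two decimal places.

z = -0.85

p̂ = 314/365 = 0.8603.
Standard error under H₀: √(0.875×0.125/365) = 0.0173.
z = (0.8603 − 0.875)/0.0173 = -0.0147/0.0173 = -0.85.
p-value = P(Z > -0.851) ≈ 0.8025, so at α = 0.01 we fail to reject H₀.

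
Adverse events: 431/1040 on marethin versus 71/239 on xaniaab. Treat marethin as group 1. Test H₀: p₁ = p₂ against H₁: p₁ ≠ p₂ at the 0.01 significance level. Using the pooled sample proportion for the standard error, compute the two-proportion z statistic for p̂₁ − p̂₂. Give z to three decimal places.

p̂₁ = 431/1040 = 0.41442, p̂₂ = 71/239 = 0.29707.
Pooled p̂ = (431+71)/(1040+239) = 502/1279 = 0.39249.
SE = √(p̂(1−p̂)(1/n₁+1/n₂)) = √(0.39249·0.60751·0.00514564) = √(0.00122694) = 0.03503.
z = (0.41442 − 0.29707)/0.03503 = 0.11735/0.03503 = 3.350.
p-value = 2·P(Z > 3.350) ≈ 0.0008. With α = 0.01, reject H₀.

z = 3.350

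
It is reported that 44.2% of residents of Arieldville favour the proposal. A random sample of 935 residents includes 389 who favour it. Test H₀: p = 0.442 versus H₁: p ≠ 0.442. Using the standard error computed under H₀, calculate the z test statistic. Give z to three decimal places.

z = -1.598

p̂ = 389/935 = 0.416043.
Standard error under H₀: √(0.442×0.558/935) = 0.016241.
z = (0.416043 − 0.442)/0.016241 = -0.025957/0.016241 = -1.598.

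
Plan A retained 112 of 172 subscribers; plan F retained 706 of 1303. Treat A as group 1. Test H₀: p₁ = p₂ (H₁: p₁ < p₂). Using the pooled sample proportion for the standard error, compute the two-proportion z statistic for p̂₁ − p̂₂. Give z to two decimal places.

z = 2.71

p̂₁ = 112/172 = 0.6512, p̂₂ = 706/1303 = 0.5418.
Pooled p̂ = (112+706)/(172+1303) = 818/1475 = 0.5546.
SE = √(p̂(1−p̂)(1/n₁+1/n₂)) = √(0.5546·0.4454·0.00658141) = √(0.00162575) = 0.0403.
z = (0.6512 − 0.5418)/0.0403 = 0.1094/0.0403 = 2.71.
p-value = P(Z < 2.712) ≈ 0.9967.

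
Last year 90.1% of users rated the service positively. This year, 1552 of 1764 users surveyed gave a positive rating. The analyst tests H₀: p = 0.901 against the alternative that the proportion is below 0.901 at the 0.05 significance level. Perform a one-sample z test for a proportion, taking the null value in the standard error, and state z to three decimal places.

p̂ = 1552/1764 = 0.87982.
Standard error under H₀: √(0.901×0.099/1764) = 0.00711.
z = (0.87982 − 0.901)/0.00711 = -0.02118/0.00711 = -2.979.
p-value = P(Z < -2.979) ≈ 0.0014, so at α = 0.05 we reject H₀.

z = -2.979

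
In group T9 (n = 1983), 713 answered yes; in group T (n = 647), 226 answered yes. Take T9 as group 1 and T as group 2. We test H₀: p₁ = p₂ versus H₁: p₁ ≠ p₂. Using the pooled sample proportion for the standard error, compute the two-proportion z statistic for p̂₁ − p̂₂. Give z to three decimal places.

z = 0.473

p̂₁ = 713/1983 = 0.35956, p̂₂ = 226/647 = 0.34930.
Pooled p̂ = (713+226)/(1983+647) = 939/2630 = 0.35703.
SE = √(0.229561 × 0.00204988) = 0.02169.
z = (0.35956 − 0.34930)/0.02169 = 0.01026/0.02169 = 0.473.
Two-sided p-value ≈ 2·Φ(−0.473) = 0.6365.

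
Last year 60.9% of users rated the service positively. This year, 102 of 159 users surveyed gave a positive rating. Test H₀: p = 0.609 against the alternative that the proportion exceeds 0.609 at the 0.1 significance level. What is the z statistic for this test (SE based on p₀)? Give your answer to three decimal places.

p̂ = 102/159 = 0.64151.
Under H₀, SE = √(0.609·0.391/159) = √(0.0014976) = 0.03870.
z = (0.64151 − 0.609)/0.03870 = 0.03251/0.03870 = 0.840.
p-value = P(Z > 0.840) ≈ 0.2004. With α = 0.1, fail to reject H₀.

z = 0.840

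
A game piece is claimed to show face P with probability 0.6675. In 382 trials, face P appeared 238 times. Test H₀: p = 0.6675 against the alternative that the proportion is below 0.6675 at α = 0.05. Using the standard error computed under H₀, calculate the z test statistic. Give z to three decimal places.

z = -1.845

p̂ = 238/382 ≈ 0.62304.
Under H₀, SE = √(0.6675·0.3325/382) = √(0.000581005) = 0.02410.
z = (0.62304 − 0.6675)/0.02410 = -0.04446/0.02410 = -1.845.
p-value = P(Z < -1.845) ≈ 0.0325, so at α = 0.05 we reject H₀.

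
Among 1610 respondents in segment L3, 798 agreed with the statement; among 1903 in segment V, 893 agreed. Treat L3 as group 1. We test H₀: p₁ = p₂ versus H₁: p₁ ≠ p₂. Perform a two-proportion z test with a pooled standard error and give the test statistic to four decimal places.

z = 1.5600

p̂₁ = 798/1610 ≈ 0.495652, p̂₂ = 893/1903 ≈ 0.469259.
Pooled p̂ = (798+893)/(1610+1903) = 1691/3513 = 0.481355.
SE = √(p̂(1−p̂)(1/n₁+1/n₂)) = √(0.481355·0.518645·0.0011466) = √(0.000286252) = 0.016919.
z = (0.495652 − 0.469259)/0.016919 = 0.026393/0.016919 = 1.5600.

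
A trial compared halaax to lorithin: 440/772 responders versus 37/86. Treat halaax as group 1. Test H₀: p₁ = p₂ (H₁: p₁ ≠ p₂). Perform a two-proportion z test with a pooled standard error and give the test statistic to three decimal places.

p̂₁ = 440/772 ≈ 0.56995, p̂₂ = 37/86 ≈ 0.43023.
Pooled p̂ = (440+37)/(772+86) = 477/858 = 0.55594.
SE = √(0.24687 × 0.0129232) = 0.05648.
z = (0.56995 − 0.43023)/0.05648 = 0.13972/0.05648 = 2.474.
Two-sided p-value ≈ 2·Φ(−2.474) = 0.0134.

z = 2.474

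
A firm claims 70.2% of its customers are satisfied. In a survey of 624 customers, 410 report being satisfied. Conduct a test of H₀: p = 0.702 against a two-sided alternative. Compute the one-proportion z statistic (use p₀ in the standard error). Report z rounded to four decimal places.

p̂ = 410/624 = 0.657051.
Under H₀, SE = √(0.702·0.298/624) = √(0.00033525) = 0.018310.
z = (0.657051 − 0.702)/0.018310 = -0.044949/0.018310 = -2.4549.
Two-sided p-value ≈ 2·Φ(−2.455) = 0.0141.

z = -2.4549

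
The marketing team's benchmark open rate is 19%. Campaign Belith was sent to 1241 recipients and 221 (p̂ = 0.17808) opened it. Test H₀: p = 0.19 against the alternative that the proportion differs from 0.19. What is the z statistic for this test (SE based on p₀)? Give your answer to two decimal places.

p̂ = 221/1241 = 0.1781.
Standard error under H₀: √(0.19×0.81/1241) = 0.0111.
z = (0.1781 − 0.19)/0.0111 = -0.0119/0.0111 = -1.07.

z = -1.07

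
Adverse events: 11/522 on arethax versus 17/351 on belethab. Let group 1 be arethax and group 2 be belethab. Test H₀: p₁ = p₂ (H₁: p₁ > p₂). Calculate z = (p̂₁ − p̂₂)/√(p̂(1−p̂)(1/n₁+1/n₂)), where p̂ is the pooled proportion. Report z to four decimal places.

p̂₁ = 11/522 ≈ 0.021073, p̂₂ = 17/351 ≈ 0.048433.
Pooled p̂ = (11+17)/(522+351) = 28/873 = 0.032073.
SE = √(0.0310446 × 0.00476471) = 0.012162.
z = (0.021073 − 0.048433)/0.012162 = -0.027360/0.012162 = -2.2496.

z = -2.2496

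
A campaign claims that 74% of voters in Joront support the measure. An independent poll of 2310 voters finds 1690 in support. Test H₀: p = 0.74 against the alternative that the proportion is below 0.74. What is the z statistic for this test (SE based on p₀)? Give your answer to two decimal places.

p̂ = 1690/2310 ≈ 0.7316.
SE = √(p₀(1−p₀)/n) = √(0.1924/2310) = 0.0091.
z = (0.7316 − 0.74)/0.0091 = -0.0084/0.0091 = -0.92.
p-value = P(Z < -0.920) ≈ 0.1787.

z = -0.92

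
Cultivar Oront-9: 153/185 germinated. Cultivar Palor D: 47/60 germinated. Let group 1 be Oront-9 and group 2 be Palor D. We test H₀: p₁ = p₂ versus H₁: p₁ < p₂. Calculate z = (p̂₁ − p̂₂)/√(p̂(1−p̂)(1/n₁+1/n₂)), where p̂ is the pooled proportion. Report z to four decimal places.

z = 0.7595

p̂₁ = 153/185 = 0.827027, p̂₂ = 47/60 = 0.783333.
Pooled p̂ = (153+47)/(185+60) = 200/245 = 0.816327.
SE = √(0.149938 × 0.0220721) = 0.057528.
z = (0.827027 − 0.783333)/0.057528 = 0.043694/0.057528 = 0.7595.
p-value = P(Z < 0.760) ≈ 0.7762.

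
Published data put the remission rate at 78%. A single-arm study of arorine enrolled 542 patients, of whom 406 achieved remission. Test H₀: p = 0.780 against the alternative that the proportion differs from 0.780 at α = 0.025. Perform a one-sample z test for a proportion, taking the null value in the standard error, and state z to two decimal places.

z = -1.74

p̂ = 406/542 ≈ 0.7491.
SE = √(p₀(1−p₀)/n) = √(0.1716/542) = 0.0178.
z = (0.7491 − 0.78)/0.0178 = -0.0309/0.0178 = -1.74.
p-value = 2·P(Z > 1.738) ≈ 0.0822; since p > α = 0.025, fail to reject H₀.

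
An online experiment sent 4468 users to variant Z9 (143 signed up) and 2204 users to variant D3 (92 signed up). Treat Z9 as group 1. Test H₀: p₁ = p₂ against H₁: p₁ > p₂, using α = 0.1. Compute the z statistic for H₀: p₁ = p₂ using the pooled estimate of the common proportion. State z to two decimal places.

z = -2.03

p̂₁ = 143/4468 = 0.03201, p̂₂ = 92/2204 = 0.04174.
Pooled p̂ = (143+92)/(4468+2204) = 235/6672 = 0.03522.
SE = √(p̂(1−p̂)(1/n₁+1/n₂)) = √(0.03522·0.96478·0.000677534) = √(2.30235e-05) = 0.00480.
z = (0.03201 − 0.04174)/0.00480 = -0.00973/0.00480 = -2.03.
p-value = P(Z > -2.029) ≈ 0.9788. With α = 0.1, fail to reject H₀.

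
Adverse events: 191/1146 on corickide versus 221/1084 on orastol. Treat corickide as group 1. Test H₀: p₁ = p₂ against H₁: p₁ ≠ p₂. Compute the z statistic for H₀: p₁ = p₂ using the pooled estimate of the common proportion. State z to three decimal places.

z = -2.263

p̂₁ = 191/1146 ≈ 0.16667, p̂₂ = 221/1084 ≈ 0.20387.
Pooled p̂ = (191+221)/(1146+1084) = 412/2230 = 0.18475.
SE = √(0.15062 × 0.00179511) = 0.01644.
z = (0.16667 − 0.20387)/0.01644 = -0.03720/0.01644 = -2.263.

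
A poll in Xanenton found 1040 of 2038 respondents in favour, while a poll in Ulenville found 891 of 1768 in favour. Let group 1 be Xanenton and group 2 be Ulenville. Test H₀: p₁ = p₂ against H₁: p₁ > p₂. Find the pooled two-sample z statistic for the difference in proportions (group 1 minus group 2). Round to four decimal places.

p̂₁ = 1040/2038 = 0.510304, p̂₂ = 891/1768 = 0.503959.
Pooled p̂ = (1040+891)/(2038+1768) = 1931/3806 = 0.507357.
SE = √(0.249946 × 0.00105629) = 0.016249.
z = (0.510304 − 0.503959)/0.016249 = 0.006345/0.016249 = 0.3905.
p-value = P(Z > 0.390) ≈ 0.3481.

z = 0.3905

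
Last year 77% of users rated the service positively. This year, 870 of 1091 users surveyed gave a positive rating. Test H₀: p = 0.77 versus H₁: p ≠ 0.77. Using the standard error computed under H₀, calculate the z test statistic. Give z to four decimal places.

z = 2.1532

p̂ = 870/1091 ≈ 0.797434.
Standard error under H₀: √(0.77×0.23/1091) = 0.012741.
z = (0.797434 − 0.77)/0.012741 = 0.027434/0.012741 = 2.1532.
p-value = 2·P(Z > 2.153) ≈ 0.0313.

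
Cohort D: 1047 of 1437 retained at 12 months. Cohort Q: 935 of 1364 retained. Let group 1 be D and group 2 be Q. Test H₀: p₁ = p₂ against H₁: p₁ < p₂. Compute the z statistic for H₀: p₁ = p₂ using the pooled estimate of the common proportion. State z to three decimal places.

z = 2.508

p̂₁ = 1047/1437 ≈ 0.72860, p̂₂ = 935/1364 ≈ 0.68548.
Pooled p̂ = (1047+935)/(1437+1364) = 1982/2801 = 0.70760.
SE = √(p̂(1−p̂)(1/n₁+1/n₂)) = √(0.70760·0.29240·0.00142903) = √(0.000295667) = 0.01719.
z = (0.72860 − 0.68548)/0.01719 = 0.04312/0.01719 = 2.508.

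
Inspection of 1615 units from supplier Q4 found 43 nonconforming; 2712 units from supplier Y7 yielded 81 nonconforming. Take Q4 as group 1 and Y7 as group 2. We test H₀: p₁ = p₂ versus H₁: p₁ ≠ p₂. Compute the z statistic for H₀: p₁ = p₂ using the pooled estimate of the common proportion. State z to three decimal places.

z = -0.618

p̂₁ = 43/1615 = 0.02663, p̂₂ = 81/2712 = 0.02987.
Pooled p̂ = (43+81)/(1615+2712) = 124/4327 = 0.02866.
SE = √(0.027836 × 0.000987927) = 0.00524.
z = (0.02663 − 0.02987)/0.00524 = -0.00324/0.00524 = -0.618.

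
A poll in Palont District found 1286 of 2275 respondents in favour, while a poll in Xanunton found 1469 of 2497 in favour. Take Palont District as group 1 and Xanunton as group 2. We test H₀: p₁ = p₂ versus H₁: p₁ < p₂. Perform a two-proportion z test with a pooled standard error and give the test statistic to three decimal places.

p̂₁ = 1286/2275 ≈ 0.56527, p̂₂ = 1469/2497 ≈ 0.58831.
Pooled p̂ = (1286+1469)/(2275+2497) = 2755/4772 = 0.57733.
SE = √(0.244021 × 0.000840041) = 0.01432.
z = (0.56527 − 0.58831)/0.01432 = -0.02304/0.01432 = -1.609.
p-value = P(Z < -1.609) ≈ 0.0538.

z = -1.609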